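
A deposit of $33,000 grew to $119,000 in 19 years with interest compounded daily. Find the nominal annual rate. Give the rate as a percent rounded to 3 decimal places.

The 6935-period growth factor is 119,000/33,000 = 3.60606.
r/365 = 3.60606^(1/6935) − 1 ≈ 0.000184965, so r ≈ 365·0.000184965 = 6.75123%.

6.751%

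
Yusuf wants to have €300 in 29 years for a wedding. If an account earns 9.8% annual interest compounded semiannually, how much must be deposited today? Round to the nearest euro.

Growth factor = (1 + 0.049)^58 ≈ 16.0316534.
P = 300/16.0316534 ≈ 18.7130.

€19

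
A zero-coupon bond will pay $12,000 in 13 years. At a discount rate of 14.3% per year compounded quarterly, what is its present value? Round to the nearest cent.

Growth factor = (1 + 0.03575)^52 ≈ 6.2123652604.
P = 12,000/6.2123652604 ≈ 1,931.6314.

$1,931.63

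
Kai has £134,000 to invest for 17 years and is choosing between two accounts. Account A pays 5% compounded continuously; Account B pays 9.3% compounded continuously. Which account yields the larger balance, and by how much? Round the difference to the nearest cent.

Account B, by £337,702.29

Account A growth factor: e^(0.05·17) = e^0.85 ≈ 2.33964685193; balance ≈ 313,512.6782.
Account B growth factor: e^(0.093·17) = e^1.581 ≈ 4.85981319534; balance ≈ 651,214.9682.
Account B is larger by 337,702.2900.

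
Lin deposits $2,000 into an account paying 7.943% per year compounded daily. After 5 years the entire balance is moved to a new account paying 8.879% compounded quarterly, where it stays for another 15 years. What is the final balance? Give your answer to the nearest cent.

$11,106.57

After 5 years at 7.943%: 2,000 × 1.4875147779 ≈ 2,975.0296.
Then 15 years at 8.879%: 2,975.0296 × 3.7332654208 ≈ 11,106.5750.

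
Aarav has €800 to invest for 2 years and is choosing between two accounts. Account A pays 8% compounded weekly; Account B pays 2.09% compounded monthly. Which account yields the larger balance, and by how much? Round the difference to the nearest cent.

Account A, by €104.57

Account A growth factor: (1 + 0.08/52)^104 ≈ 1.1733666; balance ≈ 938.6933.
Account B growth factor: (1 + 0.0209/12)^24 ≈ 1.04264801; balance ≈ 834.1184.
Account A is larger by 104.5749.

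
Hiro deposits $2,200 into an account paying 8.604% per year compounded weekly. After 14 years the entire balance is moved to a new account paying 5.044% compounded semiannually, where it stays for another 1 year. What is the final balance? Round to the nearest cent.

$7,704.74

Phase 1: 2,200·(1 + 0.08604/52)^728 ≈ 7,330.3401.
Phase 2: 7,330.3401·(1 + 0.02522)^2 ≈ 7,704.7449.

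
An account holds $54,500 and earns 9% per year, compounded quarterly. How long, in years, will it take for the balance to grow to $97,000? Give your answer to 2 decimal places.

(1 + 0.0225)^(4t) = 97,000/54,500 = 1.7798.
4t·ln(1 + 0.0225) = ln(1.7798); 4t = 0.57651/0.0222506 ≈ 25.9099.
t ≈ 6.4775 years.

6.48 years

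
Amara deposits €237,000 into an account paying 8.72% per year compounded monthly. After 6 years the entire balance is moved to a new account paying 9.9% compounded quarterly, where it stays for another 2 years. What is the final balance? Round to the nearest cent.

After 6 years at 8.72%: 237,000 × 1.68422951684 ≈ 399,162.3955.
Then 2 years at 9.9%: 399,162.3955 × 1.21602755448 ≈ 485,392.4716.

€485,392.47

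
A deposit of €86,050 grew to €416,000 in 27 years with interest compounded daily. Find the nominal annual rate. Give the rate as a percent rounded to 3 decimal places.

5.837%

(1 + r/365)^9855 = 416,000/86,050 = 4.8344.
1 + r/365 = 4.8344^(1/9855) ≈ 1.00016, so r/365 ≈ 0.000159907.
r ≈ 365·0.000159907 = 5.83660%.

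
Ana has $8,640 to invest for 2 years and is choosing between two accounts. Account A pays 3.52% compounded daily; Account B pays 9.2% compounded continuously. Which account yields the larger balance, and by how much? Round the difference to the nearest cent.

Account A growth factor: (1 + 0.0352/365)^730 ≈ 1.072933628; balance ≈ 9,270.1465.
Account B growth factor: e^(0.092·2) = e^0.184 ≈ 1.2020158231; balance ≈ 10,385.4167.
Account B is larger by 1,115.2702.

Account B, by $1,115.27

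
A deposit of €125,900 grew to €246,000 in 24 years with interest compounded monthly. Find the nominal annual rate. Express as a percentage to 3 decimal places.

(1 + r/12)^288 = 246,000/125,900 = 1.95393.
1 + r/12 = 1.95393^(1/288) ≈ 1.002329, so r/12 ≈ 0.00232855.
r ≈ 12·0.00232855 = 2.79426%.

2.794%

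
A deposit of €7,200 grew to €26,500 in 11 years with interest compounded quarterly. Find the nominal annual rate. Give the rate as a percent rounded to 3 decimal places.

The 44-period growth factor is 26,500/7,200 = 3.68056.
r/4 = 3.68056^(1/44) − 1 ≈ 0.030058, so r ≈ 4·0.030058 = 12.02319%.

12.023%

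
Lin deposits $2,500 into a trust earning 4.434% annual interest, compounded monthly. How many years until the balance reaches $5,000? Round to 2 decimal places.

15.66 years

We need (1 + 0.003695)^(12t) = 2, so 12t = ln 2 / ln 1.003695 ≈ 187.9369.
t ≈ 187.9369/12 = 15.6614 years.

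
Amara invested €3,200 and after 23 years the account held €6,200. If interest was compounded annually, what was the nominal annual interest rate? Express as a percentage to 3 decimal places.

2.917%

(1 + r)^23 = 6,200/3,200 = 1.9375.
1 + r = 1.9375^(1/23) ≈ 1.029174, so r ≈ 0.0291739.
r ≈ 2.91739%.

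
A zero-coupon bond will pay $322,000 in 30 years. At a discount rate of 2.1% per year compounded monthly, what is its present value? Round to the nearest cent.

Periodic rate = 2.1%/12 = 0.00175; 360 periods.
P = 322,000/(1 + 0.00175)^360 ≈ 322,000/1.87657703695 ≈ 171,589.0122.

$171,589.01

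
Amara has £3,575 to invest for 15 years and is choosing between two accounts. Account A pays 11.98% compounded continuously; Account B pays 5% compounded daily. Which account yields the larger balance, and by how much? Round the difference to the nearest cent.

A: e^(0.1198·15) = e^1.797 ≈ 6.0315257182, so 3,575 × 6.0315257182 ≈ 21,562.7044.
B: (1 + 0.05/365)^5475 ≈ 2.116891279, so 3,575 × 2.116891279 ≈ 7,567.8863.
Difference ≈ 13,994.8181 in favor of A.

Account A, by £13,994.82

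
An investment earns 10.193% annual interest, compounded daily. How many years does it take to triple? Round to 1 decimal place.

10.8 years

(1 + 0.00027926)^(365t) = 3.
365t = ln 3 / ln(1 + 0.00027926) ≈ 1.0986/0.000279221 ≈ 3934.5578.
t ≈ 10.7796.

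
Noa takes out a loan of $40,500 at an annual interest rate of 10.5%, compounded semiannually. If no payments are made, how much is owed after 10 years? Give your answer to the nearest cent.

$112,693.04

Growth factor = (1 + 0.0525)^20 ≈ 2.78254431812.
A ≈ 40,500 × 2.78254431812 ≈ 112,693.0449.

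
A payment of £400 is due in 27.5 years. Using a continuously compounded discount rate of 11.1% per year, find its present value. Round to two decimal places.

P = A·e^(−rt) = 400·e^(−3.0525).
e^(−3.0525) ≈ 0.047240675, so P ≈ 18.8963.

£18.90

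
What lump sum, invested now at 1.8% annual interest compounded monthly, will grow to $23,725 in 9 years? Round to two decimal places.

Periodic rate = 1.8%/12 = 0.0015; 108 periods.
P = 23,725/(1 + 0.0015)^108 ≈ 23,725/1.1757175257 ≈ 20,179.1667.

$20,179.17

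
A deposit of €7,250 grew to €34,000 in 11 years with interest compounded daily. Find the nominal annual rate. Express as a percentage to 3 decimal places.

The 4015-period growth factor is 34,000/7,250 = 4.68966.
r/365 = 4.68966^(1/4015) − 1 ≈ 0.00038497, so r ≈ 365·0.00038497 = 14.05142%.

14.051%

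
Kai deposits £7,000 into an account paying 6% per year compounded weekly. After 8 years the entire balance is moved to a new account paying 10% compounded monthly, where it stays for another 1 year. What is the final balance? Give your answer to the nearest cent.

£12,493.63

Phase 1: 7,000·(1 + 0.06/52)^416 ≈ 11,309.3910.
Phase 2: 11,309.3910·(1 + 0.1/12)^12 ≈ 12,493.6320.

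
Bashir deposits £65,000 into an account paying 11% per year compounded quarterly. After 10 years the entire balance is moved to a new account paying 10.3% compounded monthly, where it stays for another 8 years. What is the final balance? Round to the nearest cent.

£437,036.95

After 10 years at 11%: 65,000 × 2.95987398718 ≈ 192,391.8092.
Then 8 years at 10.3%: 192,391.8092 × 2.27159850972 ≈ 437,036.9470.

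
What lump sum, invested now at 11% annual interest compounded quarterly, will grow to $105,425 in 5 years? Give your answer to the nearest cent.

$61,278.34

Periodic rate = 11%/4 = 0.0275; 20 periods.
P = 105,425/(1 + 0.0275)^20 ≈ 105,425/1.72042843129 ≈ 61,278.3410.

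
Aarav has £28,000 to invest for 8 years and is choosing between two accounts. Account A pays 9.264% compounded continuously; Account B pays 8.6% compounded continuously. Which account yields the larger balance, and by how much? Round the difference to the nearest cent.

Account A, by £3,039.46

A: e^(0.09264·8) = e^0.74112 ≈ 2.0982842773, so 28,000 × 2.0982842773 ≈ 58,751.9598.
B: e^(0.086·8) = e^0.688 ≈ 1.989732087, so 28,000 × 1.989732087 ≈ 55,712.4984.
Difference ≈ 3,039.4613 in favor of A.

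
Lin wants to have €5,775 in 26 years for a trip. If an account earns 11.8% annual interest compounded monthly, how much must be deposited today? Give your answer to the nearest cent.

€272.67

Periodic rate = 11.8%/12 = 0.00983333; 312 periods.
P = 5,775/(1 + 0.118/12)^312 ≈ 5,775/21.17907846 ≈ 272.6748.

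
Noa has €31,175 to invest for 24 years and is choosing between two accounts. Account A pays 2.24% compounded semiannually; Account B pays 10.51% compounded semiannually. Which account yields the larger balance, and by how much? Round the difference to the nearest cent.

Account B, by €311,089.79

Account A growth factor: (1 + 0.0112)^48 ≈ 1.7067854229; balance ≈ 53,209.0356.
Account B growth factor: (1 + 0.05255)^48 ≈ 11.6856078514; balance ≈ 364,298.8248.
Account B is larger by 311,089.7892.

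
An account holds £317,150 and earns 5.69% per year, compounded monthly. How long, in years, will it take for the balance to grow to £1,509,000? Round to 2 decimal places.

27.48 years

We need (1 + 0.00474167)^(12t) = 4.758, so 12t = ln 4.758 / ln 1.004742 ≈ 329.7412.
t ≈ 329.7412/12 = 27.4784 years.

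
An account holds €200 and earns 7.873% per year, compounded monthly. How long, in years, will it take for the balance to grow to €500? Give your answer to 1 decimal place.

(1 + 0.00656083)^(12t) = 500/200 = 2.5.
12t·ln(1 + 0.00656083) = ln(2.5); 12t = 0.91629/0.0065394 ≈ 140.1184.
t ≈ 11.6765 years.

11.7 years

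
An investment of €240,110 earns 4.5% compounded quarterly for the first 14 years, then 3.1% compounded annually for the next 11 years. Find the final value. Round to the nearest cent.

€628,540.84

After 14 years at 4.5%: 240,110 × 1.87101788419 ≈ 449,250.1042.
Then 11 years at 3.1%: 449,250.1042 × 1.39908892285 ≈ 628,540.8443.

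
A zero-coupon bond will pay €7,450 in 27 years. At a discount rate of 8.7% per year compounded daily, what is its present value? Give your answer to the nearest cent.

€711.41

Periodic rate = 8.7%/365 = 0.000238356; 9855 periods.
P = 7,450/(1 + 0.087/365)^9855 ≈ 7,450/10.47215778 ≈ 711.4102.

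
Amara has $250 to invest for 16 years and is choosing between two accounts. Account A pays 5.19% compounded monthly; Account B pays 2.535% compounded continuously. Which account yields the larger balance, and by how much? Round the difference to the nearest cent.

A: (1 + 0.004325)^192 ≈ 2.29013192, so 250 × 2.29013192 ≈ 572.5330.
B: e^(0.02535·16) = e^0.4056 ≈ 1.50020235, so 250 × 1.50020235 ≈ 375.0506.
Difference ≈ 197.4824 in favor of A.

Account A, by $197.48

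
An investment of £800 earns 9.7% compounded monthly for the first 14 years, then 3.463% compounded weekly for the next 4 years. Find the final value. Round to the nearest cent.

After 14 years at 9.7%: 800 × 3.867239001 ≈ 3,093.7912.
Then 4 years at 3.463%: 3,093.7912 × 1.1485197 ≈ 3,553.2801.

£3,553.28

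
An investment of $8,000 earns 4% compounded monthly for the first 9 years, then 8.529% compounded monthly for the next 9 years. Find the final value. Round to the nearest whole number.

Phase 1: 8,000·(1 + 0.04/12)^108 ≈ 11,459.7726.
Phase 2: 11,459.7726·(1 + 0.0071075)^108 ≈ 24,624.4003.

$24,624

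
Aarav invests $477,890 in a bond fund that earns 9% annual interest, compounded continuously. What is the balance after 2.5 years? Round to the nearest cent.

$598,472.50

A = P·e^(rt) = 477,890·e^(0.09·2.5) = 477,890·e^0.225.
e^0.225 ≈ 1.25232271619, so A ≈ 598,472.5028.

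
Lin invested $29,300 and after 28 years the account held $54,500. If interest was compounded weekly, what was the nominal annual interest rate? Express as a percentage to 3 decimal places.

The 1456-period growth factor is 54,500/29,300 = 1.86007.
r/52 = 1.86007^(1/1456) − 1 ≈ 0.000426336, so r ≈ 52·0.000426336 = 2.21695%.

2.217%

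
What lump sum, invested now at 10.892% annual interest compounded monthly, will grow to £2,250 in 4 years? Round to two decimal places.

£1,458.22

Growth factor = (1 + 0.10892/12)^48 ≈ 1.542978474.
P = 2,250/1.542978474 ≈ 1,458.2187.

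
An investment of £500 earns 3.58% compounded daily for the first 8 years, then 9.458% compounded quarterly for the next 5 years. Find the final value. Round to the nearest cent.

£1,062.51

After 8 years at 3.58%: 500 × 1.331606297 ≈ 665.8031.
Then 5 years at 9.458%: 665.8031 × 1.595832808 ≈ 1,062.5105.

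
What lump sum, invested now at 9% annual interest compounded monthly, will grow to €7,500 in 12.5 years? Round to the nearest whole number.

Periodic rate = 9%/12 = 0.0075; 150 periods.
P = 7,500/(1 + 0.0075)^150 ≈ 7,500/3.067313895 ≈ 2,445.1361.

€2,445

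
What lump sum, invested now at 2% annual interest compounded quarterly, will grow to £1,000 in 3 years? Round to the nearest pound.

£942

Periodic rate = 2%/4 = 0.005; 12 periods.
P = 1,000/(1 + 0.005)^12 ≈ 1,000/1.06167781 ≈ 941.9053.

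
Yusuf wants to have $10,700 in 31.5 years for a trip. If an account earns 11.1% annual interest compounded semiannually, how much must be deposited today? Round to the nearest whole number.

Periodic rate = 11.1%/2 = 0.0555; 63 periods.
P = 10,700/(1 + 0.0555)^63 ≈ 10,700/30.051694937 ≈ 356.0531.

$356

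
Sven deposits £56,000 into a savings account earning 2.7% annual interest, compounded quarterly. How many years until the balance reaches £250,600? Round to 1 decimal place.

55.7 years

(1 + 0.00675)^(4t) = 250,600/56,000 = 4.475.
4t·ln(1 + 0.00675) = ln(4.475); 4t = 1.4985/0.00672732 ≈ 222.7494.
t ≈ 55.6873 years.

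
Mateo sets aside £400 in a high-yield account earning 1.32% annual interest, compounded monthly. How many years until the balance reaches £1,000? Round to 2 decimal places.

(1 + 0.0011)^(12t) = 1,000/400 = 2.5.
12t·ln(1 + 0.0011) = ln(2.5); 12t = 0.91629/0.0010994 ≈ 833.4496.
t ≈ 69.4541 years.

69.45 years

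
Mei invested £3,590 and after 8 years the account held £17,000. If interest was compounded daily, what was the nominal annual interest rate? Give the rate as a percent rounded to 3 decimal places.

The 2920-period growth factor is 17,000/3,590 = 4.73538.
r/365 = 4.73538^(1/2920) − 1 ≈ 0.000532697, so r ≈ 365·0.000532697 = 19.44344%.

19.443%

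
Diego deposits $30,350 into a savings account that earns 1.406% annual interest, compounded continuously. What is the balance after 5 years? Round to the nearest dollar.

$32,560

A = P·e^(rt) = 30,350·e^(0.01406·5) = 30,350·e^0.0703.
e^0.0703 ≈ 1.072829982, so A ≈ 32,560.3900.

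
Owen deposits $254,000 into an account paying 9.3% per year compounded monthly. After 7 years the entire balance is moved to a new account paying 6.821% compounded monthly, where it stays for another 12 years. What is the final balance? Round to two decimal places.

$1,098,858.37

Phase 1: 254,000·(1 + 0.00775)^84 ≈ 485,813.4004.
Phase 2: 485,813.4004·(1 + 0.06821/12)^144 ≈ 1,098,858.3720.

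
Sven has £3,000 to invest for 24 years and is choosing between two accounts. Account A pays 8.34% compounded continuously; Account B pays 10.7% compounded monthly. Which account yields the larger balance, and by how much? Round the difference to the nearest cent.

Account B, by £16,473.79

Account A growth factor: e^(0.0834·24) = e^2.0016 ≈ 7.4008880517; balance ≈ 22,202.6642.
Account B growth factor: (1 + 0.107/12)^288 ≈ 12.892150091; balance ≈ 38,676.4503.
Account B is larger by 16,473.7861.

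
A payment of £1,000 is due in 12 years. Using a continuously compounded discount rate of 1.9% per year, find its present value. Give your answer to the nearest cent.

P = A·e^(−rt) = 1,000·e^(−0.228).
e^(−0.228) ≈ 0.79612426, so P ≈ 796.1243.

£796.12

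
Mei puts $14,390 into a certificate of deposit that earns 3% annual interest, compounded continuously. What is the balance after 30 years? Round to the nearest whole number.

$35,394

A = P·e^(rt) = 14,390·e^(0.03·30) = 14,390·e^0.9.
e^0.9 ≈ 2.4596031112, so A ≈ 35,393.6888.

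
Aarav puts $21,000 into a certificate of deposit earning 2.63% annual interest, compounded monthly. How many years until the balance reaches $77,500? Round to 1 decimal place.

We need (1 + 0.00219167)^(12t) = 3.6905, so 12t = ln 3.6905 / ln 1.002192 ≈ 596.4346.
t ≈ 596.4346/12 = 49.7029 years.

49.7 years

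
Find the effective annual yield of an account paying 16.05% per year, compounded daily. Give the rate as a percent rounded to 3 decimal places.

17.406%

One year is 365 periods at 0.000439726 each: (1 + 0.000439726)^365 ≈ 1.174056.
EAR = 1.174056 − 1 ≈ 17.40564%.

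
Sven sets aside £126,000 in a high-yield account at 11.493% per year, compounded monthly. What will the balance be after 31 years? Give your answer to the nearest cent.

Periodic rate = 11.493%/12 = 0.0095775; periods = 12·31 = 372.
A = 126,000·(1 + 0.0095775)^372 ≈ 126,000·34.67006584765 ≈ 4,368,428.2968.

£4,368,428.30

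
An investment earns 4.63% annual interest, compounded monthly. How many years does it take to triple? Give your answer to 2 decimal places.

23.77 years

(1 + 0.00385833)^(12t) = 3.
12t = ln 3 / ln(1 + 0.00385833) ≈ 1.0986/0.00385091 ≈ 285.2865.
t ≈ 23.7739.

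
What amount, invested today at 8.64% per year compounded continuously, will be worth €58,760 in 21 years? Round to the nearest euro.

€9,574

P = A·e^(−rt) = 58,760·e^(−1.8144).
e^(−1.8144) ≈ 0.16293564045, so P ≈ 9,574.0982.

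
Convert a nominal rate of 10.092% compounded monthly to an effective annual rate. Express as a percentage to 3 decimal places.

10.572%

One year is 12 periods at 0.00841 each: (1 + 0.00841)^12 ≈ 1.105721.
EAR = 1.105721 − 1 ≈ 10.57214%.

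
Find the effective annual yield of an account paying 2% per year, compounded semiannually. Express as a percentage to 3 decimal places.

EAR = (1 + 2%/2)^2 − 1 = (1 + 0.01)^2 − 1.
(1 + 0.01)^2 ≈ 1.0201, so EAR ≈ 2.01000%.

2.010%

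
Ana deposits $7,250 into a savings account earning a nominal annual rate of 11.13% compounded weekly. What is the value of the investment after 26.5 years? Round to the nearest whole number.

Growth factor = (1 + 0.1113/52)^1378 ≈ 19.035354593.
A ≈ 7,250 × 19.035354593 ≈ 138,006.3208.

$138,006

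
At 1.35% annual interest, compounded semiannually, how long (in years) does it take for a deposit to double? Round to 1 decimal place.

51.5 years

(1 + 0.00675)^(2t) = 2.
2t = ln 2 / ln(1 + 0.00675) ≈ 0.69315/0.00672732 ≈ 103.0347.
t ≈ 51.5173.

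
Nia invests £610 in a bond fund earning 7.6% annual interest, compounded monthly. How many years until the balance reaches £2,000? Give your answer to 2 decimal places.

(1 + 0.00633333)^(12t) = 2,000/610 = 3.2787.
12t·ln(1 + 0.00633333) = ln(3.2787); 12t = 1.1874/0.00631336 ≈ 188.0842.
t ≈ 15.6737 years.

15.67 years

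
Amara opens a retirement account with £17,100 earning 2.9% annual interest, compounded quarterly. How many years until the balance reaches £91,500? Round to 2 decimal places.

(1 + 0.00725)^(4t) = 91,500/17,100 = 5.3509.
4t·ln(1 + 0.00725) = ln(5.3509); 4t = 1.6773/0.00722385 ≈ 232.1839.
t ≈ 58.0460 years.

58.05 years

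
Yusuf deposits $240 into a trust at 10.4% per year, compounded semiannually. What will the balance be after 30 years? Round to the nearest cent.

$5,025.23

Growth factor = (1 + 0.052)^60 ≈ 20.93844324.
A ≈ 240 × 20.93844324 ≈ 5,025.2264.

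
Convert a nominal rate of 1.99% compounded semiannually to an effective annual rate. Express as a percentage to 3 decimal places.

2.000%

One year is 2 periods at 0.00995 each: (1 + 0.00995)^2 ≈ 1.019999.
EAR = 1.019999 − 1 ≈ 1.99990%.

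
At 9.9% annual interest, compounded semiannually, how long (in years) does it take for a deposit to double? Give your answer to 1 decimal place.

7.2 years

(1 + 0.0495)^(2t) = 2.
2t = ln 2 / ln(1 + 0.0495) ≈ 0.69315/0.0483139 ≈ 14.3468.
t ≈ 7.1734.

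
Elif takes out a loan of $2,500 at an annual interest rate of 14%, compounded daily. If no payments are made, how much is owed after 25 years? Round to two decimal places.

$82,733.09

Periodic rate = 14%/365 = 0.000383562; periods = 365·25 = 9125.
A = 2,500·(1 + 0.14/365)^9125 ≈ 2,500·33.093236916 ≈ 82,733.0923.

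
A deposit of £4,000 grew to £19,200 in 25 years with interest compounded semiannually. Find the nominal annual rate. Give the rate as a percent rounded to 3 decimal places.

6.374%

The 50-period growth factor is 19,200/4,000 = 4.8.
r/2 = 4.8^(1/50) − 1 ≈ 0.0318696, so r ≈ 2·0.0318696 = 6.37392%.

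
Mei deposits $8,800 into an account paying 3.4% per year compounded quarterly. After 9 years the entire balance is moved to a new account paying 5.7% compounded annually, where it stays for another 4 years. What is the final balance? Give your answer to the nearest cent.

Phase 1: 8,800·(1 + 0.0085)^36 ≈ 11,934.8005.
Phase 2: 11,934.8005·(1 + 0.057)^4 ≈ 14,897.5590.

$14,897.56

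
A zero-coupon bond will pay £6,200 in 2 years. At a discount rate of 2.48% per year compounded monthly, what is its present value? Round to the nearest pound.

£5,900

Periodic rate = 2.48%/12 = 0.00206667; 24 periods.
P = 6,200/(1 + 0.0248/12)^24 ≈ 6,200/1.050796888 ≈ 5,900.2839.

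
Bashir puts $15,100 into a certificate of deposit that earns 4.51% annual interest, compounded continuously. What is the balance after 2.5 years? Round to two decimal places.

A = P·e^(rt) = 15,100·e^(0.0451·2.5) = 15,100·e^0.11275.
e^0.11275 ≈ 1.11935206, so A ≈ 16,902.2161.

$16,902.22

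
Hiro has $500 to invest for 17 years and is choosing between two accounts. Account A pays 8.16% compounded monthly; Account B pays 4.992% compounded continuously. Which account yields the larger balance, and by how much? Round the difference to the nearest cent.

A: (1 + 0.0068)^204 ≈ 3.984870413, so 500 × 3.984870413 ≈ 1,992.4352.
B: e^(0.04992·17) = e^0.84864 ≈ 2.336467095, so 500 × 2.336467095 ≈ 1,168.2335.
Difference ≈ 824.2017 in favor of A.

Account A, by $824.20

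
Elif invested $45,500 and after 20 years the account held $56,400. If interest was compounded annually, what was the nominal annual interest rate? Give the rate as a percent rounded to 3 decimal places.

1.080%

(1 + r)^20 = 56,400/45,500 = 1.23956.
1 + r = 1.23956^(1/20) ≈ 1.010796, so r ≈ 0.0107957.
r ≈ 1.07957%.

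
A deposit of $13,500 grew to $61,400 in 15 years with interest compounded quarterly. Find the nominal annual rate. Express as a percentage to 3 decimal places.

10.227%

(1 + r/4)^60 = 61,400/13,500 = 4.54815.
1 + r/4 = 4.54815^(1/60) ≈ 1.025567, so r/4 ≈ 0.0255667.
r ≈ 4·0.0255667 = 10.22668%.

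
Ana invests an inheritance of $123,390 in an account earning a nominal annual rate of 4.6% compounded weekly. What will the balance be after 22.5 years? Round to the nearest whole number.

$347,197

Growth factor = (1 + 0.046/52)^1170 ≈ 2.81381856657.
A ≈ 123,390 × 2.81381856657 ≈ 347,197.0729.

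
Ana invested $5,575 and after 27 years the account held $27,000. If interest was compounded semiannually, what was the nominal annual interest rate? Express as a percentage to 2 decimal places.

5.93%

The 54-period growth factor is 27,000/5,575 = 4.84305.
r/2 = 4.84305^(1/54) − 1 ≈ 0.0296447, so r ≈ 2·0.0296447 = 5.92894%.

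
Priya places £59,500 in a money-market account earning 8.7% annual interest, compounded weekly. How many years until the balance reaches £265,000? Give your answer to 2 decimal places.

17.18 years

(1 + 0.00167308)^(52t) = 265,000/59,500 = 4.4538.
52t·ln(1 + 0.00167308) = ln(4.4538); 52t = 1.4938/0.00167168 ≈ 893.5649.
t ≈ 17.1839 years.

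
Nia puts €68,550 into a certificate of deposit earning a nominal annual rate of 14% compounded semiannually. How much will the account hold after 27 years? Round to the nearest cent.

€2,646,862.95

Growth factor = (1 + 0.07)^54 ≈ 38.61215091914.
A ≈ 68,550 × 38.61215091914 ≈ 2,646,862.9455.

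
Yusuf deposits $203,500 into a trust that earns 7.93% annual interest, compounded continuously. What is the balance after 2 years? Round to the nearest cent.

$238,475.36

A = P·e^(rt) = 203,500·e^(0.0793·2) = 203,500·e^0.1586.
e^0.1586 ≈ 1.17186910528, so A ≈ 238,475.3629.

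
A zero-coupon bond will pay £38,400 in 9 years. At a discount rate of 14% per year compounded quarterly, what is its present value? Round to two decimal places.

Growth factor = (1 + 0.035)^36 ≈ 3.4502661115.
P = 38,400/3.4502661115 ≈ 11,129.5763.

£11,129.58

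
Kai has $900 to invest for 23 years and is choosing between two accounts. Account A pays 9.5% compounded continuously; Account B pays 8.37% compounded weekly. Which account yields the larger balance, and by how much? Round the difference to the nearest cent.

Account A, by $1,840.88

A: e^(0.095·23) = e^2.185 ≈ 8.890648553, so 900 × 8.890648553 ≈ 8,001.5837.
B: (1 + 0.0837/52)^1196 ≈ 6.84523182, so 900 × 6.84523182 ≈ 6,160.7086.
Difference ≈ 1,840.8751 in favor of A.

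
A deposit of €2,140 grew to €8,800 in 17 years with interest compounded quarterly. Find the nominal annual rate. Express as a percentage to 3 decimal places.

8.404%

The 68-period growth factor is 8,800/2,140 = 4.11215.
r/4 = 4.11215^(1/68) − 1 ≈ 0.021011, so r ≈ 4·0.021011 = 8.40440%.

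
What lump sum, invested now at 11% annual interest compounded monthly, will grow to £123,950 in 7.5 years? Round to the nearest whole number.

Periodic rate = 11%/12 = 0.00916667; 90 periods.
P = 123,950/(1 + 0.11/12)^90 ≈ 123,950/2.2733208681 ≈ 54,523.7594.

£54,524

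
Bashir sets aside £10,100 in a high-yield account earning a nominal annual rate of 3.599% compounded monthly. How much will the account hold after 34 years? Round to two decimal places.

Growth factor = (1 + 0.03599/12)^408 ≈ 3.393387485.
A ≈ 10,100 × 3.393387485 ≈ 34,273.2136.

£34,273.21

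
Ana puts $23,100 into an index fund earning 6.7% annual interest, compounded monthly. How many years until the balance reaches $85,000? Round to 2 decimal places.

19.50 years

We need (1 + 0.00558333)^(12t) = 3.6797, so 12t = ln 3.6797 / ln 1.005583 ≈ 233.9915.
t ≈ 233.9915/12 = 19.4993 years.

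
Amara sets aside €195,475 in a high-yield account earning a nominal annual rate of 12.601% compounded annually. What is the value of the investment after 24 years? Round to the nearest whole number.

Growth factor = (1 + 0.12601)^24 ≈ 17.25893285565.
A ≈ 195,475 × 17.25893285565 ≈ 3,373,689.9000.

€3,373,690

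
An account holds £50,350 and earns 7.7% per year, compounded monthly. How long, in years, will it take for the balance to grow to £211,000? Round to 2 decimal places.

(1 + 0.00641667)^(12t) = 211,000/50,350 = 4.1907.
12t·ln(1 + 0.00641667) = ln(4.1907); 12t = 1.4329/0.00639617 ≈ 224.0184.
t ≈ 18.6682 years.

18.67 years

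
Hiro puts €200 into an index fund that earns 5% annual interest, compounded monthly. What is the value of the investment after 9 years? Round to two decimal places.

Growth factor = (1 + 0.05/12)^108 ≈ 1.56684665.
A ≈ 200 × 1.56684665 ≈ 313.3693.

€313.37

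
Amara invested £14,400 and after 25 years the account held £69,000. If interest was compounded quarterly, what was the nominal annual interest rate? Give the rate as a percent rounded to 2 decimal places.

6.32%

(1 + r/4)^100 = 69,000/14,400 = 4.79167.
1 + r/4 = 4.79167^(1/100) ≈ 1.015792, so r/4 ≈ 0.0157922.
r ≈ 4·0.0157922 = 6.31687%.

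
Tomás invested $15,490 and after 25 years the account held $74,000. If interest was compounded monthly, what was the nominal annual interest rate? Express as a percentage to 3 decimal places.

The 300-period growth factor is 74,000/15,490 = 4.77728.
r/12 = 4.77728^(1/300) − 1 ≈ 0.00522651, so r ≈ 12·0.00522651 = 6.27181%.

6.272%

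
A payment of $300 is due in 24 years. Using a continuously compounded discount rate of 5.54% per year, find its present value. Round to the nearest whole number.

P = A·e^(−rt) = 300·e^(−1.3296).
e^(−1.3296) ≈ 0.264583073, so P ≈ 79.3749.

$79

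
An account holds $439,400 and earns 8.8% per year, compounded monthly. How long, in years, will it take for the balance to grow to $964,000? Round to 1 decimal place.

9.0 years

We need (1 + 0.00733333)^(12t) = 2.1939, so 12t = ln 2.1939 / ln 1.007333 ≈ 107.5307.
t ≈ 107.5307/12 = 8.9609 years.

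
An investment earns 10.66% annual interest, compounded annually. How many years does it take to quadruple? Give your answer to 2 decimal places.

(1 + 0.1066)^t = 4.
t = ln 4 / ln(1 + 0.1066) ≈ 1.3863/0.101292 ≈ 13.6861.

13.69 years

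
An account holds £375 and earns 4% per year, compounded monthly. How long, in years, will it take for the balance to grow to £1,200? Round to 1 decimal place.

(1 + 0.00333333)^(12t) = 1,200/375 = 3.2.
12t·ln(1 + 0.00333333) = ln(3.2); 12t = 1.1632/0.00332779 ≈ 349.5265.
t ≈ 29.1272 years.

29.1 years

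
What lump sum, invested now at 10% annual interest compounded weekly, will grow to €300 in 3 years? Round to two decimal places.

Growth factor = (1 + 0.1/52)^156 ≈ 1.34946998.
P = 300/1.34946998 ≈ 222.3095.

€222.31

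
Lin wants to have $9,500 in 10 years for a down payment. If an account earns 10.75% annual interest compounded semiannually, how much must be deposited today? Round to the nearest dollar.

$3,334

Periodic rate = 10.75%/2 = 0.05375; 20 periods.
P = 9,500/(1 + 0.05375)^20 ≈ 9,500/2.849389061 ≈ 3,334.0480.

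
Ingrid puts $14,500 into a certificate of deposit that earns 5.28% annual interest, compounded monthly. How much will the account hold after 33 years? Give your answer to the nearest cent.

$82,494.08

Periodic rate = 5.28%/12 = 0.0044; periods = 12·33 = 396.
A = 14,500·(1 + 0.0044)^396 ≈ 14,500·5.6892471443 ≈ 82,494.0836.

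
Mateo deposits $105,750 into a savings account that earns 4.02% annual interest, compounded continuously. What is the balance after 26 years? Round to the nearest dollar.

A = P·e^(rt) = 105,750·e^(0.0402·26) = 105,750·e^1.0452.
e^1.0452 ≈ 2.84396726023, so A ≈ 300,749.5378.

$300,750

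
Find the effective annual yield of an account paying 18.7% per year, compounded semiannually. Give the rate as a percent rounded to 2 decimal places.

19.57%

One year is 2 periods at 0.0935 each: (1 + 0.0935)^2 ≈ 1.195742.
EAR = 1.195742 − 1 ≈ 19.57422%.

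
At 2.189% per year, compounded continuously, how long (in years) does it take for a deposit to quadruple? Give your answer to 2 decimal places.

63.33 years

e^(0.02189t) = 4, so 0.02189t = ln 4 ≈ 1.3863.
t ≈ 1.3863/0.02189 ≈ 63.3300.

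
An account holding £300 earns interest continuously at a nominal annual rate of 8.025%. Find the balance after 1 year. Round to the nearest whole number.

A = P·e^(rt) = 300·e^(0.08025·1) = 300·e^0.08025.
e^0.08025 ≈ 1.08355792, so A ≈ 325.0674.

£325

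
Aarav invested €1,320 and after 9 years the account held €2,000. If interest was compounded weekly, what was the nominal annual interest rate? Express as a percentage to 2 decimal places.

(1 + r/52)^468 = 2,000/1,320 = 1.51515.
1 + r/52 = 1.51515^(1/468) ≈ 1.000888, so r/52 ≈ 0.000888248.
r ≈ 52·0.000888248 = 4.61889%.

4.62%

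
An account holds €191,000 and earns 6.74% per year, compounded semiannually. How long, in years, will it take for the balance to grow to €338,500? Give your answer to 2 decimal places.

(1 + 0.0337)^(2t) = 338,500/191,000 = 1.7723.
2t·ln(1 + 0.0337) = ln(1.7723); 2t = 0.57225/0.0331446 ≈ 17.2653.
t ≈ 8.6326 years.

8.63 years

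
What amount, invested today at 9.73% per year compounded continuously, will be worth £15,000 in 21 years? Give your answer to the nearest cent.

P = A·e^(−rt) = 15,000·e^(−2.0433).
e^(−2.0433) ≈ 0.12960032336, so P ≈ 1,944.0049.

£1,944.00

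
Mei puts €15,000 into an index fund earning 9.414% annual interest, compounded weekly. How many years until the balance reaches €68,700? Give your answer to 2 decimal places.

16.18 years

(1 + 0.00181038)^(52t) = 68,700/15,000 = 4.58.
52t·ln(1 + 0.00181038) = ln(4.58); 52t = 1.5217/0.00180875 ≈ 841.2997.
t ≈ 16.1788 years.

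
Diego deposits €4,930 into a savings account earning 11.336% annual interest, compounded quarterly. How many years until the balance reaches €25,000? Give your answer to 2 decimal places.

14.52 years

(1 + 0.02834)^(4t) = 25,000/4,930 = 5.071.
4t·ln(1 + 0.02834) = ln(5.071); 4t = 1.6235/0.0279459 ≈ 58.0958.
t ≈ 14.5240 years.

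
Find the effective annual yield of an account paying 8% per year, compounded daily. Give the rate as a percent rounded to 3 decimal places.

EAR = (1 + 8%/365)^365 − 1 = (1 + 0.000219178)^365 − 1.
(1 + 0.000219178)^365 ≈ 1.083278, so EAR ≈ 8.32776%.

8.328%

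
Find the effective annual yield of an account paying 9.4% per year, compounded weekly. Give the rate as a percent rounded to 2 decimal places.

EAR = (1 + 9.4%/52)^52 − 1 = (1 + 0.00180769)^52 − 1.
(1 + 0.00180769)^52 ≈ 1.098467, so EAR ≈ 9.84665%.

9.85%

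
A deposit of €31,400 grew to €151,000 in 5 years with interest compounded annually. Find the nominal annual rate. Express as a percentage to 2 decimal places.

The 5-period growth factor is 151,000/31,400 = 4.80892.
r = 4.80892^(1/5) − 1 ≈ 0.369019, i.e. 36.90190%.

36.90%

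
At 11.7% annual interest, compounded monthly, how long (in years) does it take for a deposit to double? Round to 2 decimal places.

5.95 years

(1 + 0.00975)^(12t) = 2.
12t = ln 2 / ln(1 + 0.00975) ≈ 0.69315/0.00970278 ≈ 71.4380.
t ≈ 5.9532.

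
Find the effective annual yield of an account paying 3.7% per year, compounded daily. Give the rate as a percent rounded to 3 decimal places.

One year is 365 periods at 0.00010137 each: (1 + 0.00010137)^365 ≈ 1.037691.
EAR = 1.037691 − 1 ≈ 3.76911%.

3.769%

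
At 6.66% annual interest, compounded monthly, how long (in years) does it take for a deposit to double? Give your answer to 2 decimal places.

10.44 years

(1 + 0.00555)^(12t) = 2.
12t = ln 2 / ln(1 + 0.00555) ≈ 0.69315/0.00553466 ≈ 125.2376.
t ≈ 10.4365.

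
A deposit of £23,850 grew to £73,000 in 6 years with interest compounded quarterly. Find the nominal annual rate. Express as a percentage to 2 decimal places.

19.09%

(1 + r/4)^24 = 73,000/23,850 = 3.0608.
1 + r/4 = 3.0608^(1/24) ≈ 1.047715, so r/4 ≈ 0.0477149.
r ≈ 4·0.0477149 = 19.08594%.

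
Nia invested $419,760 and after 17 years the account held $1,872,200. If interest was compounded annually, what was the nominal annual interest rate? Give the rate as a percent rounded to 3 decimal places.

9.194%

(1 + r)^17 = 1,872,200/419,760 = 4.46017.
1 + r = 4.46017^(1/17) ≈ 1.091936, so r ≈ 0.0919359.
r ≈ 9.19359%.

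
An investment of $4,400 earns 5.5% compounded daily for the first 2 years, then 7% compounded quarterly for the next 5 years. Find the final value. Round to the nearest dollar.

After 2 years at 5.5%: 4,400 × 1.11626882 ≈ 4,911.5828.
Then 5 years at 7%: 4,911.5828 × 1.414778196 ≈ 6,948.8003.

$6,949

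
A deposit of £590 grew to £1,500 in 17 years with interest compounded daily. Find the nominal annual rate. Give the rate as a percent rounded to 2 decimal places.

(1 + r/365)^6205 = 1,500/590 = 2.54237.
1 + r/365 = 2.54237^(1/6205) ≈ 1.00015, so r/365 ≈ 0.00015039.
r ≈ 365·0.00015039 = 5.48922%.

5.49%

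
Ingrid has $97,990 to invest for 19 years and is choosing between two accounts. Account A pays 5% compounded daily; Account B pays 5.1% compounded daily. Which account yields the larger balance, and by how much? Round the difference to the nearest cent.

Account B, by $4,859.13

A: (1 + 0.05/365)^6935 ≈ 2.58554143192, so 97,990 × 2.58554143192 ≈ 253,357.2049.
B: (1 + 0.051/365)^6935 ≈ 2.63512945296, so 97,990 × 2.63512945296 ≈ 258,216.3351.
Difference ≈ 4,859.1302 in favor of B.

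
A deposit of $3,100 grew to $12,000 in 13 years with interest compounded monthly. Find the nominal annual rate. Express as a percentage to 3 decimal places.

10.457%

(1 + r/12)^156 = 12,000/3,100 = 3.87097.
1 + r/12 = 3.87097^(1/156) ≈ 1.008714, so r/12 ≈ 0.00871406.
r ≈ 12·0.00871406 = 10.45687%.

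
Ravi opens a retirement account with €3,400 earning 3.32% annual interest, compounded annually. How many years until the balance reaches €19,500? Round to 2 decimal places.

53.48 years

(1 + 0.0332)^t = 19,500/3,400 = 5.7353.
t·ln(1 + 0.0332) = ln(5.7353); t = 1.7466/0.0326608 ≈ 53.4782.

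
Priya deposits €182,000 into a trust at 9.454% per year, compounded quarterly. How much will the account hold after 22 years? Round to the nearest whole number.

Growth factor = (1 + 0.023635)^88 ≈ 7.812160539321.
A ≈ 182,000 × 7.812160539321 ≈ 1,421,813.2182.

€1,421,813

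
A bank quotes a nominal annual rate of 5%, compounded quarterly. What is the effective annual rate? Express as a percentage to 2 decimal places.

EAR = (1 + 5%/4)^4 − 1 = (1 + 0.0125)^4 − 1.
(1 + 0.0125)^4 ≈ 1.050945, so EAR ≈ 5.09453%.

5.09%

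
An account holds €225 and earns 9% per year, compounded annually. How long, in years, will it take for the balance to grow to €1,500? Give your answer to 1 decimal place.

We need (1 + 0.09)^t = 6.6667, so t = ln 6.6667 / ln 1.09 ≈ 22.0140.

22.0 years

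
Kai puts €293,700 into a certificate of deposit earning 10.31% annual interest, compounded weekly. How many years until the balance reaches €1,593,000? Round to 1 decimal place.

16.4 years

(1 + 0.00198269)^(52t) = 1,593,000/293,700 = 5.4239.
52t·ln(1 + 0.00198269) = ln(5.4239); 52t = 1.6908/0.00198073 ≈ 853.6328.
t ≈ 16.4160 years.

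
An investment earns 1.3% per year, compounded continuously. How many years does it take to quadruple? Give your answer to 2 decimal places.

106.64 years

e^(0.013t) = 4, so 0.013t = ln 4 ≈ 1.3863.
t ≈ 1.3863/0.013 ≈ 106.6380.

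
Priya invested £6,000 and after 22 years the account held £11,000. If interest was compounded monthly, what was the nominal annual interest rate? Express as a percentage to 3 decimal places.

2.758%

The 264-period growth factor is 11,000/6,000 = 1.83333.
r/12 = 1.83333^(1/264) − 1 ≈ 0.00229861, so r ≈ 12·0.00229861 = 2.75833%.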